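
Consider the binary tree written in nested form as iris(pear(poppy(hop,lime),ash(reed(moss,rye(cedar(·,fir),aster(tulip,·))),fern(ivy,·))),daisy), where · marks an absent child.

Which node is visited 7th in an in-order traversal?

cedar

In-order visits the left subtree, then the node, then the right subtree.
At iris: go left to pear.
  At pear: go left to poppy.
    At poppy: go left to hop.
      hop is a leaf — visit hop.
    Visit poppy.
    At poppy: go right to lime.
      lime is a leaf — visit lime.
  Visit pear.
  At pear: go right to ash.
    At ash: go left to reed.
      At reed: go left to moss.
        moss is a leaf — visit moss.
      Visit reed.
      At reed: go right to rye.
        At rye: go left to cedar.
          At cedar: no left child.
          Visit cedar.
          At cedar: go right to fir.
            fir is a leaf — visit fir.
        Visit rye.
        At rye: go right to aster.
          At aster: go left to tulip.
            tulip is a leaf — visit tulip.
          Visit aster.
          At aster: no right child.
    Visit ash.
    At ash: go right to fern.
      At fern: go left to ivy.
        ivy is a leaf — visit ivy.
      Visit fern.
      At fern: no right child.
Visit iris.
At iris: go right to daisy.
  daisy is a leaf — visit daisy.
Full in-order sequence: hop, poppy, lime, pear, moss, reed, cedar, fir, rye, tulip, aster, ash, ivy, fern, iris, daisy.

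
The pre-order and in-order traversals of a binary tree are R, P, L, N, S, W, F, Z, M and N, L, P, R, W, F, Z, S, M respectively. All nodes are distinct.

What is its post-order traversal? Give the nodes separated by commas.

The first element of pre-order is the root; it splits in-order into left and right subtrees.
Root R: left subtree has 3 nodes {N, L, P}, right has 5 {W, F, Z, S, M}.
  Root P: left subtree has 2 nodes {N, L}, right has 0 { }.
    Root L: left subtree has 1 node {N}, right has 0 { }.
  Root S: left subtree has 3 nodes {W, F, Z}, right has 1 {M}.
    Root W: left subtree has 0 nodes { }, right has 2 {F, Z}.
      Root F: left subtree has 0 nodes { }, right has 1 {Z}.

N, L, P, Z, F, W, M, S, R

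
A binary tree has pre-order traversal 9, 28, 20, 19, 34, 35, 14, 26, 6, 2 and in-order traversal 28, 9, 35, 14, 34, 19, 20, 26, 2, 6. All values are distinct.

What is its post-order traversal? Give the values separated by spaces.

28 14 35 34 19 2 6 26 20 9

The first element of pre-order is the root; it splits in-order into left and right subtrees.
Root 9: left subtree has 1 node {28}, right has 8 {35, 14, 34, 19, 20, 26, 2, 6}.
  Root 20: left subtree has 4 nodes {35, 14, 34, 19}, right has 3 {26, 2, 6}.
    Root 19: left subtree has 3 nodes {35, 14, 34}, right has 0 { }.
      Root 34: left subtree has 2 nodes {35, 14}, right has 0 { }.
        Root 35: left subtree has 0 nodes { }, right has 1 {14}.
    Root 26: left subtree has 0 nodes { }, right has 2 {2, 6}.
      Root 6: left subtree has 1 node {2}, right has 0 { }.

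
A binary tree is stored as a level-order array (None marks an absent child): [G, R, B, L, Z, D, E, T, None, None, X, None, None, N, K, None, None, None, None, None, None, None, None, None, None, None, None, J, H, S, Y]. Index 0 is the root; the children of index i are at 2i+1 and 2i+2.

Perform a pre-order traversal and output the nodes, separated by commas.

Pre-order visits the node, then its left subtree, then its right subtree.
Visit G.
At G: go left to R.
  Visit R.
  At R: go left to L.
    Visit L.
    At L: go left to T.
      T is a leaf — visit T.
    At L: no right child.
  At R: go right to Z.
    Visit Z.
    At Z: no left child.
    At Z: go right to X.
      X is a leaf — visit X.
At G: go right to B.
  Visit B.
  At B: go left to D.
    D is a leaf — visit D.
  At B: go right to E.
    Visit E.
    At E: go left to N.
      Visit N.
      At N: go left to J.
        J is a leaf — visit J.
      At N: go right to H.
        H is a leaf — visit H.
    At E: go right to K.
      Visit K.
      At K: go left to S.
        S is a leaf — visit S.
      At K: go right to Y.
        Y is a leaf — visit Y.

G, R, L, T, Z, X, B, D, E, N, J, H, K, S, Y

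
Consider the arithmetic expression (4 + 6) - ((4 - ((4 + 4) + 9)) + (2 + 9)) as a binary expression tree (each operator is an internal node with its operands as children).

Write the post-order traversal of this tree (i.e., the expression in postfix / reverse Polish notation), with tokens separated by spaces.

Post-order on an expression tree gives postfix notation: for each operator, emit left operand, right operand, then the operator.

4 6 + 4 4 4 + 9 + - 2 9 + + -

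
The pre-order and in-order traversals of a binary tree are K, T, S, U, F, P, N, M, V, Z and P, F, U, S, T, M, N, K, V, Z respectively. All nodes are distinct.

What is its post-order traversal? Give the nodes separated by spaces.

The first element of pre-order is the root; it splits in-order into left and right subtrees.
Root K: left subtree has 7 nodes {P, F, U, S, T, M, N}, right has 2 {V, Z}.
  Root T: left subtree has 4 nodes {P, F, U, S}, right has 2 {M, N}.
    Root S: left subtree has 3 nodes {P, F, U}, right has 0 { }.
      Root U: left subtree has 2 nodes {P, F}, right has 0 { }.
        Root F: left subtree has 1 node {P}, right has 0 { }.
    Root N: left subtree has 1 node {M}, right has 0 { }.
  Root V: left subtree has 0 nodes { }, right has 1 {Z}.

P F U S M N T Z V K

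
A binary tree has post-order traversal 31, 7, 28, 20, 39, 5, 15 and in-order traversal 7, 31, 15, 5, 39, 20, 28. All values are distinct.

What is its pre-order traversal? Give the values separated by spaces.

The last element of post-order is the root; it splits in-order into left and right subtrees.
Root 15: left subtree has 2 nodes {7, 31}, right has 4 {5, 39, 20, 28}.
  Root 7: left subtree has 0 nodes { }, right has 1 {31}.
  Root 5: left subtree has 0 nodes { }, right has 3 {39, 20, 28}.
    Root 39: left subtree has 0 nodes { }, right has 2 {20, 28}.
      Root 20: left subtree has 0 nodes { }, right has 1 {28}.

15 7 31 5 39 20 28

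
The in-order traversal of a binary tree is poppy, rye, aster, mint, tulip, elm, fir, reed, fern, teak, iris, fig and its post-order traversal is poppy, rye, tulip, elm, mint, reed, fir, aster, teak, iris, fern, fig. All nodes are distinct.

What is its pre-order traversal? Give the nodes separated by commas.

The last element of post-order is the root; it splits in-order into left and right subtrees.
Root fig: left subtree has 11 nodes {poppy, rye, aster, mint, tulip, elm, fir, reed, fern, teak, iris}, right has 0 { }.
  Root fern: left subtree has 8 nodes {poppy, rye, aster, mint, tulip, elm, fir, reed}, right has 2 {teak, iris}.
    Root aster: left subtree has 2 nodes {poppy, rye}, right has 5 {mint, tulip, elm, fir, reed}.
      Root rye: left subtree has 1 node {poppy}, right has 0 { }.
      Root fir: left subtree has 3 nodes {mint, tulip, elm}, right has 1 {reed}.
        Root mint: left subtree has 0 nodes { }, right has 2 {tulip, elm}.
          Root elm: left subtree has 1 node {tulip}, right has 0 { }.
    Root iris: left subtree has 1 node {teak}, right has 0 { }.

fig, fern, aster, rye, poppy, fir, mint, elm, tulip, reed, iris, teak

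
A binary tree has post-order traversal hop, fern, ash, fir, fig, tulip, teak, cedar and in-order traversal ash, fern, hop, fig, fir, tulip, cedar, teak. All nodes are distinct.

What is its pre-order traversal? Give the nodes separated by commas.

cedar, tulip, fig, ash, fern, hop, fir, teak

The last element of post-order is the root; it splits in-order into left and right subtrees.
Root cedar: left subtree has 6 nodes {ash, fern, hop, fig, fir, tulip}, right has 1 {teak}.
  Root tulip: left subtree has 5 nodes {ash, fern, hop, fig, fir}, right has 0 { }.
    Root fig: left subtree has 3 nodes {ash, fern, hop}, right has 1 {fir}.
      Root ash: left subtree has 0 nodes { }, right has 2 {fern, hop}.
        Root fern: left subtree has 0 nodes { }, right has 1 {hop}.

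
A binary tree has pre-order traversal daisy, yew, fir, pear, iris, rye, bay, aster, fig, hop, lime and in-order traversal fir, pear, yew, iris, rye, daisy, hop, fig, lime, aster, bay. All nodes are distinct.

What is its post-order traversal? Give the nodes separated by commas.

The first element of pre-order is the root; it splits in-order into left and right subtrees.
Root daisy: left subtree has 5 nodes {fir, pear, yew, iris, rye}, right has 5 {hop, fig, lime, aster, bay}.
  Root yew: left subtree has 2 nodes {fir, pear}, right has 2 {iris, rye}.
    Root fir: left subtree has 0 nodes { }, right has 1 {pear}.
    Root iris: left subtree has 0 nodes { }, right has 1 {rye}.
  Root bay: left subtree has 4 nodes {hop, fig, lime, aster}, right has 0 { }.
    Root aster: left subtree has 3 nodes {hop, fig, lime}, right has 0 { }.
      Root fig: left subtree has 1 node {hop}, right has 1 {lime}.

pear, fir, rye, iris, yew, hop, lime, fig, aster, bay, daisy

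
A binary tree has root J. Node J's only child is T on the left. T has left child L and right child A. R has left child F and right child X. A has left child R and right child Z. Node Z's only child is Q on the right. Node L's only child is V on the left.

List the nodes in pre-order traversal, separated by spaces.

Pre-order visits the node, then its left subtree, then its right subtree.
Visit J.
At J: go left to T.
  Visit T.
  At T: go left to L.
    Visit L.
    At L: go left to V.
      V is a leaf — visit V.
    At L: no right child.
  At T: go right to A.
    Visit A.
    At A: go left to R.
      Visit R.
      At R: go left to F.
        F is a leaf — visit F.
      At R: go right to X.
        X is a leaf — visit X.
    At A: go right to Z.
      Visit Z.
      At Z: no left child.
      At Z: go right to Q.
        Q is a leaf — visit Q.
At J: no right child.

J T L V A R F X Z Q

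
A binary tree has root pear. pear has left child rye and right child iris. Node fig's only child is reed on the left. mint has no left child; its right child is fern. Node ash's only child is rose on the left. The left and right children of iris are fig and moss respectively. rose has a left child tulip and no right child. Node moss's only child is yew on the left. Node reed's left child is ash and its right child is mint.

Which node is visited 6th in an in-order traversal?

In-order visits the left subtree, then the node, then the right subtree.
At pear: go left to rye.
  rye is a leaf — visit rye.
Visit pear.
At pear: go right to iris.
  At iris: go left to fig.
    At fig: go left to reed.
      At reed: go left to ash.
        At ash: go left to rose.
          At rose: go left to tulip.
            tulip is a leaf — visit tulip.
          Visit rose.
          At rose: no right child.
        Visit ash.
        At ash: no right child.
      Visit reed.
      At reed: go right to mint.
        At mint: no left child.
        Visit mint.
        At mint: go right to fern.
          fern is a leaf — visit fern.
    Visit fig.
    At fig: no right child.
  Visit iris.
  At iris: go right to moss.
    At moss: go left to yew.
      yew is a leaf — visit yew.
    Visit moss.
    At moss: no right child.
Full in-order sequence: rye, pear, tulip, rose, ash, reed, mint, fern, fig, iris, yew, moss.

reed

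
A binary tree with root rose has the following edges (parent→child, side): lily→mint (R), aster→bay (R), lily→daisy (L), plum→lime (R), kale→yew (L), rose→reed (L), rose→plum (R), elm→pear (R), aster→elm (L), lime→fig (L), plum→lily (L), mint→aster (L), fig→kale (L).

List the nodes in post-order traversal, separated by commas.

Post-order visits the left subtree, then the right subtree, then the node.
At rose: go left to reed.
  reed is a leaf — visit reed.
At rose: go right to plum.
  At plum: go left to lily.
    At lily: go left to daisy.
      daisy is a leaf — visit daisy.
    At lily: go right to mint.
      At mint: go left to aster.
        At aster: go left to elm.
          At elm: no left child.
          At elm: go right to pear.
            pear is a leaf — visit pear.
          Visit elm.
        At aster: go right to bay.
          bay is a leaf — visit bay.
        Visit aster.
      At mint: no right child.
      Visit mint.
    Visit lily.
  At plum: go right to lime.
    At lime: go left to fig.
      At fig: go left to kale.
        At kale: go left to yew.
          yew is a leaf — visit yew.
        At kale: no right child.
        Visit kale.
      At fig: no right child.
      Visit fig.
    At lime: no right child.
    Visit lime.
  Visit plum.
Visit rose.

reed, daisy, pear, elm, bay, aster, mint, lily, yew, kale, fig, lime, plum, rose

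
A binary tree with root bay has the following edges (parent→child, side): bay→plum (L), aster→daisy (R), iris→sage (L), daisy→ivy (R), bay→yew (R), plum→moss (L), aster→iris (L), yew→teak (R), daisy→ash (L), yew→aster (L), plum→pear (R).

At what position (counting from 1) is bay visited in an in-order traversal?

In-order visits the left subtree, then the node, then the right subtree.
At bay: go left to plum.
  At plum: go left to moss.
    moss is a leaf — visit moss.
  Visit plum.
  At plum: go right to pear.
    pear is a leaf — visit pear.
Visit bay.
At bay: go right to yew.
  At yew: go left to aster.
    At aster: go left to iris.
      At iris: go left to sage.
        sage is a leaf — visit sage.
      Visit iris.
      At iris: no right child.
    Visit aster.
    At aster: go right to daisy.
      At daisy: go left to ash.
        ash is a leaf — visit ash.
      Visit daisy.
      At daisy: go right to ivy.
        ivy is a leaf — visit ivy.
  Visit yew.
  At yew: go right to teak.
    teak is a leaf — visit teak.
Full in-order sequence: moss, plum, pear, bay, sage, iris, aster, ash, daisy, ivy, yew, teak.

4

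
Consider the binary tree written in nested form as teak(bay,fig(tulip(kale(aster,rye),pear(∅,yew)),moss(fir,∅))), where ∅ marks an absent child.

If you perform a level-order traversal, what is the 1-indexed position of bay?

Level-order visits nodes level by level from the root, left to right within each level.
Level 0: teak
Level 1: bay, fig
Level 2: tulip, moss
Level 3: kale, pear, fir
Level 4: aster, rye, yew
Full level-order sequence: teak, bay, fig, tulip, moss, kale, pear, fir, aster, rye, yew.

2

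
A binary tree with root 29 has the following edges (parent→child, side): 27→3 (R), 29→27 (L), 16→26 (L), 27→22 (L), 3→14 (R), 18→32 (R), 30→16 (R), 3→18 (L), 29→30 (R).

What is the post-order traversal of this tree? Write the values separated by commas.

Post-order visits the left subtree, then the right subtree, then the node.
At 29: go left to 27.
  At 27: go left to 22.
    22 is a leaf — visit 22.
  At 27: go right to 3.
    At 3: go left to 18.
      At 18: no left child.
      At 18: go right to 32.
        32 is a leaf — visit 32.
      Visit 18.
    At 3: go right to 14.
      14 is a leaf — visit 14.
    Visit 3.
  Visit 27.
At 29: go right to 30.
  At 30: no left child.
  At 30: go right to 16.
    At 16: go left to 26.
      26 is a leaf — visit 26.
    At 16: no right child.
    Visit 16.
  Visit 30.
Visit 29.

22, 32, 18, 14, 3, 27, 26, 16, 30, 29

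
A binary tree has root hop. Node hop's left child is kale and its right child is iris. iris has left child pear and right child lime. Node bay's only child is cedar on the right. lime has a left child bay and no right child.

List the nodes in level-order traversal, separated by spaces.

hop kale iris pear lime bay cedar

Level-order visits nodes level by level from the root, left to right within each level.
Level 0: hop
Level 1: kale, iris
Level 2: pear, lime
Level 3: bay
Level 4: cedar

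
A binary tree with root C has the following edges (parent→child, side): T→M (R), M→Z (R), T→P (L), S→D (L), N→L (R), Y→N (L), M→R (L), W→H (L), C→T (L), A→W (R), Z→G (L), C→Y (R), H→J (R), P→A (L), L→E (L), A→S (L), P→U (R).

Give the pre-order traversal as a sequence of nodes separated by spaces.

Pre-order visits the node, then its left subtree, then its right subtree.
Visit C.
At C: go left to T.
  Visit T.
  At T: go left to P.
    Visit P.
    At P: go left to A.
      Visit A.
      At A: go left to S.
        Visit S.
        At S: go left to D.
          D is a leaf — visit D.
        At S: no right child.
      At A: go right to W.
        Visit W.
        At W: go left to H.
          Visit H.
          At H: no left child.
          At H: go right to J.
            J is a leaf — visit J.
        At W: no right child.
    At P: go right to U.
      U is a leaf — visit U.
  At T: go right to M.
    Visit M.
    At M: go left to R.
      R is a leaf — visit R.
    At M: go right to Z.
      Visit Z.
      At Z: go left to G.
        G is a leaf — visit G.
      At Z: no right child.
At C: go right to Y.
  Visit Y.
  At Y: go left to N.
    Visit N.
    At N: no left child.
    At N: go right to L.
      Visit L.
      At L: go left to E.
        E is a leaf — visit E.
      At L: no right child.
  At Y: no right child.

C T P A S D W H J U M R Z G Y N L E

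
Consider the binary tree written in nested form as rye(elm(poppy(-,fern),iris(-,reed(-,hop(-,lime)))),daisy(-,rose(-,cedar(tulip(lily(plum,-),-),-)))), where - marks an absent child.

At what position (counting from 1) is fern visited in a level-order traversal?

7

Level-order visits nodes level by level from the root, left to right within each level.
Level 0: rye
Level 1: elm, daisy
Level 2: poppy, iris, rose
Level 3: fern, reed, cedar
Level 4: hop, tulip
Level 5: lime, lily
Level 6: plum
Full level-order sequence: rye, elm, daisy, poppy, iris, rose, fern, reed, cedar, hop, tulip, lime, lily, plum.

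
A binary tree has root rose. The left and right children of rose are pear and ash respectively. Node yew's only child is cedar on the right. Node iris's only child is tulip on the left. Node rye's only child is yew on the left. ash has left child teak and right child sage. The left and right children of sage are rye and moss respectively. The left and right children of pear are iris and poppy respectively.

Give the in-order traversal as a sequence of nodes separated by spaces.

tulip iris pear poppy rose teak ash yew cedar rye sage moss

In-order visits the left subtree, then the node, then the right subtree.
At rose: go left to pear.
  At pear: go left to iris.
    At iris: go left to tulip.
      tulip is a leaf — visit tulip.
    Visit iris.
    At iris: no right child.
  Visit pear.
  At pear: go right to poppy.
    poppy is a leaf — visit poppy.
Visit rose.
At rose: go right to ash.
  At ash: go left to teak.
    teak is a leaf — visit teak.
  Visit ash.
  At ash: go right to sage.
    At sage: go left to rye.
      At rye: go left to yew.
        At yew: no left child.
        Visit yew.
        At yew: go right to cedar.
          cedar is a leaf — visit cedar.
      Visit rye.
      At rye: no right child.
    Visit sage.
    At sage: go right to moss.
      moss is a leaf — visit moss.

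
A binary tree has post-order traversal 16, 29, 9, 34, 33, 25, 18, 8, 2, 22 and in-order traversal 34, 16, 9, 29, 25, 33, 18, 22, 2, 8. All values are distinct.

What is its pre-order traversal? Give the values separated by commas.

22, 18, 25, 34, 9, 16, 29, 33, 2, 8

The last element of post-order is the root; it splits in-order into left and right subtrees.
Root 22: left subtree has 7 nodes {34, 16, 9, 29, 25, 33, 18}, right has 2 {2, 8}.
  Root 18: left subtree has 6 nodes {34, 16, 9, 29, 25, 33}, right has 0 { }.
    Root 25: left subtree has 4 nodes {34, 16, 9, 29}, right has 1 {33}.
      Root 34: left subtree has 0 nodes { }, right has 3 {16, 9, 29}.
        Root 9: left subtree has 1 node {16}, right has 1 {29}.
  Root 2: left subtree has 0 nodes { }, right has 1 {8}.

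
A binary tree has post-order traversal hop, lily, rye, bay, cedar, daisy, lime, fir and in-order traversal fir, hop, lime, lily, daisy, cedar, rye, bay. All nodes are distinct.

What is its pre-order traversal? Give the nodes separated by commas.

The last element of post-order is the root; it splits in-order into left and right subtrees.
Root fir: left subtree has 0 nodes { }, right has 7 {hop, lime, lily, daisy, cedar, rye, bay}.
  Root lime: left subtree has 1 node {hop}, right has 5 {lily, daisy, cedar, rye, bay}.
    Root daisy: left subtree has 1 node {lily}, right has 3 {cedar, rye, bay}.
      Root cedar: left subtree has 0 nodes { }, right has 2 {rye, bay}.
        Root bay: left subtree has 1 node {rye}, right has 0 { }.

fir, lime, hop, daisy, lily, cedar, bay, rye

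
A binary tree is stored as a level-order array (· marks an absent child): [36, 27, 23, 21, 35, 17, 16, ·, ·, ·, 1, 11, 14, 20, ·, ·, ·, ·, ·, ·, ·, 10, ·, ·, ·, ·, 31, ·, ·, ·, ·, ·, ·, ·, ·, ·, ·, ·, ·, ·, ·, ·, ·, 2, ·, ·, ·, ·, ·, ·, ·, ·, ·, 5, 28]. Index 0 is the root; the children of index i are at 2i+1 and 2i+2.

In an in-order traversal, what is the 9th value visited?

In-order visits the left subtree, then the node, then the right subtree.
At 36: go left to 27.
  At 27: go left to 21.
    21 is a leaf — visit 21.
  Visit 27.
  At 27: go right to 35.
    At 35: no left child.
    Visit 35.
    At 35: go right to 1.
      At 1: go left to 10.
        At 10: go left to 2.
          2 is a leaf — visit 2.
        Visit 10.
        At 10: no right child.
      Visit 1.
      At 1: no right child.
Visit 36.
At 36: go right to 23.
  At 23: go left to 17.
    At 17: go left to 11.
      11 is a leaf — visit 11.
    Visit 17.
    At 17: go right to 14.
      At 14: no left child.
      Visit 14.
      At 14: go right to 31.
        At 31: go left to 5.
          5 is a leaf — visit 5.
        Visit 31.
        At 31: go right to 28.
          28 is a leaf — visit 28.
  Visit 23.
  At 23: go right to 16.
    At 16: go left to 20.
      20 is a leaf — visit 20.
    Visit 16.
    At 16: no right child.
Full in-order sequence: 21, 27, 35, 2, 10, 1, 36, 11, 17, 14, 5, 31, 28, 23, 20, 16.

17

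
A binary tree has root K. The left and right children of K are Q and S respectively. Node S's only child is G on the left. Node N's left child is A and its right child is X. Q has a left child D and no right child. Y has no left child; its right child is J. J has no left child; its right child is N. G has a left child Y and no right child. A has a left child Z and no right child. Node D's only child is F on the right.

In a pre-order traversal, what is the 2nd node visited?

Q

Pre-order visits the node, then its left subtree, then its right subtree.
Visit K.
At K: go left to Q.
  Visit Q.
  At Q: go left to D.
    Visit D.
    At D: no left child.
    At D: go right to F.
      F is a leaf — visit F.
  At Q: no right child.
At K: go right to S.
  Visit S.
  At S: go left to G.
    Visit G.
    At G: go left to Y.
      Visit Y.
      At Y: no left child.
      At Y: go right to J.
        Visit J.
        At J: no left child.
        At J: go right to N.
          Visit N.
          At N: go left to A.
            Visit A.
            At A: go left to Z.
              Z is a leaf — visit Z.
            At A: no right child.
          At N: go right to X.
            X is a leaf — visit X.
    At G: no right child.
  At S: no right child.
Full pre-order sequence: K, Q, D, F, S, G, Y, J, N, A, Z, X.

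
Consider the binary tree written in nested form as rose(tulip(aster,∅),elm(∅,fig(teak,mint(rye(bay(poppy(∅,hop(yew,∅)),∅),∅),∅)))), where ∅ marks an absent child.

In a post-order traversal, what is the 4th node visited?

yew

Post-order visits the left subtree, then the right subtree, then the node.
At rose: go left to tulip.
  At tulip: go left to aster.
    aster is a leaf — visit aster.
  At tulip: no right child.
  Visit tulip.
At rose: go right to elm.
  At elm: no left child.
  At elm: go right to fig.
    At fig: go left to teak.
      teak is a leaf — visit teak.
    At fig: go right to mint.
      At mint: go left to rye.
        At rye: go left to bay.
          At bay: go left to poppy.
            At poppy: no left child.
            At poppy: go right to hop.
              At hop: go left to yew.
                yew is a leaf — visit yew.
              At hop: no right child.
              Visit hop.
            Visit poppy.
          At bay: no right child.
          Visit bay.
        At rye: no right child.
        Visit rye.
      At mint: no right child.
      Visit mint.
    Visit fig.
  Visit elm.
Visit rose.
Full post-order sequence: aster, tulip, teak, yew, hop, poppy, bay, rye, mint, fig, elm, rose.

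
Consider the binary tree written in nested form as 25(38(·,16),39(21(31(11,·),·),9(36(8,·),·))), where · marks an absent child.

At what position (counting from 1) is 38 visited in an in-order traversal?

1

In-order visits the left subtree, then the node, then the right subtree.
At 25: go left to 38.
  At 38: no left child.
  Visit 38.
  At 38: go right to 16.
    16 is a leaf — visit 16.
Visit 25.
At 25: go right to 39.
  At 39: go left to 21.
    At 21: go left to 31.
      At 31: go left to 11.
        11 is a leaf — visit 11.
      Visit 31.
      At 31: no right child.
    Visit 21.
    At 21: no right child.
  Visit 39.
  At 39: go right to 9.
    At 9: go left to 36.
      At 36: go left to 8.
        8 is a leaf — visit 8.
      Visit 36.
      At 36: no right child.
    Visit 9.
    At 9: no right child.
Full in-order sequence: 38, 16, 25, 11, 31, 21, 39, 8, 36, 9.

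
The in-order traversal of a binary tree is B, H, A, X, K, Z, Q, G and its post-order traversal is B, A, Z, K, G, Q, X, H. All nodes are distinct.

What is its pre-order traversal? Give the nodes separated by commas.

The last element of post-order is the root; it splits in-order into left and right subtrees.
Root H: left subtree has 1 node {B}, right has 6 {A, X, K, Z, Q, G}.
  Root X: left subtree has 1 node {A}, right has 4 {K, Z, Q, G}.
    Root Q: left subtree has 2 nodes {K, Z}, right has 1 {G}.
      Root K: left subtree has 0 nodes { }, right has 1 {Z}.

H, B, X, A, Q, K, Z, G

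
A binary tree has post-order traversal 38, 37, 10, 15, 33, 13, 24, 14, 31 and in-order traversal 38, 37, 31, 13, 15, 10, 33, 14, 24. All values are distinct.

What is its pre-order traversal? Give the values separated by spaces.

The last element of post-order is the root; it splits in-order into left and right subtrees.
Root 31: left subtree has 2 nodes {38, 37}, right has 6 {13, 15, 10, 33, 14, 24}.
  Root 37: left subtree has 1 node {38}, right has 0 { }.
  Root 14: left subtree has 4 nodes {13, 15, 10, 33}, right has 1 {24}.
    Root 13: left subtree has 0 nodes { }, right has 3 {15, 10, 33}.
      Root 33: left subtree has 2 nodes {15, 10}, right has 0 { }.
        Root 15: left subtree has 0 nodes { }, right has 1 {10}.

31 37 38 14 13 33 15 10 24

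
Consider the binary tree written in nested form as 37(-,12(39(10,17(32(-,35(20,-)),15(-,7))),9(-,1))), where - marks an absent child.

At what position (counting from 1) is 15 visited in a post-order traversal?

Post-order visits the left subtree, then the right subtree, then the node.
At 37: no left child.
At 37: go right to 12.
  At 12: go left to 39.
    At 39: go left to 10.
      10 is a leaf — visit 10.
    At 39: go right to 17.
      At 17: go left to 32.
        At 32: no left child.
        At 32: go right to 35.
          At 35: go left to 20.
            20 is a leaf — visit 20.
          At 35: no right child.
          Visit 35.
        Visit 32.
      At 17: go right to 15.
        At 15: no left child.
        At 15: go right to 7.
          7 is a leaf — visit 7.
        Visit 15.
      Visit 17.
    Visit 39.
  At 12: go right to 9.
    At 9: no left child.
    At 9: go right to 1.
      1 is a leaf — visit 1.
    Visit 9.
  Visit 12.
Visit 37.
Full post-order sequence: 10, 20, 35, 32, 7, 15, 17, 39, 1, 9, 12, 37.

6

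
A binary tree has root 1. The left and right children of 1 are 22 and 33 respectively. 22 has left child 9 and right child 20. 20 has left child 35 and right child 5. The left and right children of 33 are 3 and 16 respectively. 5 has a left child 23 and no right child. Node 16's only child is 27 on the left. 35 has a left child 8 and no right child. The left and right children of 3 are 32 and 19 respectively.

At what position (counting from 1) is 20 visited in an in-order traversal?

In-order visits the left subtree, then the node, then the right subtree.
At 1: go left to 22.
  At 22: go left to 9.
    9 is a leaf — visit 9.
  Visit 22.
  At 22: go right to 20.
    At 20: go left to 35.
      At 35: go left to 8.
        8 is a leaf — visit 8.
      Visit 35.
      At 35: no right child.
    Visit 20.
    At 20: go right to 5.
      At 5: go left to 23.
        23 is a leaf — visit 23.
      Visit 5.
      At 5: no right child.
Visit 1.
At 1: go right to 33.
  At 33: go left to 3.
    At 3: go left to 32.
      32 is a leaf — visit 32.
    Visit 3.
    At 3: go right to 19.
      19 is a leaf — visit 19.
  Visit 33.
  At 33: go right to 16.
    At 16: go left to 27.
      27 is a leaf — visit 27.
    Visit 16.
    At 16: no right child.
Full in-order sequence: 9, 22, 8, 35, 20, 23, 5, 1, 32, 3, 19, 33, 27, 16.

5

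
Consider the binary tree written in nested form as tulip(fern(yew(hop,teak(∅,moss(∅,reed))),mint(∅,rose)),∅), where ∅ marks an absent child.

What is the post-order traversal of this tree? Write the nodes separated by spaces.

hop reed moss teak yew rose mint fern tulip

Post-order visits the left subtree, then the right subtree, then the node.
At tulip: go left to fern.
  At fern: go left to yew.
    At yew: go left to hop.
      hop is a leaf — visit hop.
    At yew: go right to teak.
      At teak: no left child.
      At teak: go right to moss.
        At moss: no left child.
        At moss: go right to reed.
          reed is a leaf — visit reed.
        Visit moss.
      Visit teak.
    Visit yew.
  At fern: go right to mint.
    At mint: no left child.
    At mint: go right to rose.
      rose is a leaf — visit rose.
    Visit mint.
  Visit fern.
At tulip: no right child.
Visit tulip.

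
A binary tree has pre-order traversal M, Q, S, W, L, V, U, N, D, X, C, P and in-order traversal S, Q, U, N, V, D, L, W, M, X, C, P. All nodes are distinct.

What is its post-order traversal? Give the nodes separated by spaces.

The first element of pre-order is the root; it splits in-order into left and right subtrees.
Root M: left subtree has 8 nodes {S, Q, U, N, V, D, L, W}, right has 3 {X, C, P}.
  Root Q: left subtree has 1 node {S}, right has 6 {U, N, V, D, L, W}.
    Root W: left subtree has 5 nodes {U, N, V, D, L}, right has 0 { }.
      Root L: left subtree has 4 nodes {U, N, V, D}, right has 0 { }.
        Root V: left subtree has 2 nodes {U, N}, right has 1 {D}.
          Root U: left subtree has 0 nodes { }, right has 1 {N}.
  Root X: left subtree has 0 nodes { }, right has 2 {C, P}.
    Root C: left subtree has 0 nodes { }, right has 1 {P}.

S N U D V L W Q P C X M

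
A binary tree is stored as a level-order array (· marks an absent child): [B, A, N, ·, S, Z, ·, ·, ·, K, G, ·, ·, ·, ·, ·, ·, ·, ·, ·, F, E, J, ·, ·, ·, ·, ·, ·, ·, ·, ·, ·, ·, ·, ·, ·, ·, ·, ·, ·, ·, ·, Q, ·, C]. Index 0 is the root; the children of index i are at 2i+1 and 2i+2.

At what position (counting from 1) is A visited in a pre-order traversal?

Pre-order visits the node, then its left subtree, then its right subtree.
Visit B.
At B: go left to A.
  Visit A.
  At A: no left child.
  At A: go right to S.
    Visit S.
    At S: go left to K.
      Visit K.
      At K: no left child.
      At K: go right to F.
        F is a leaf — visit F.
    At S: go right to G.
      Visit G.
      At G: go left to E.
        Visit E.
        At E: go left to Q.
          Q is a leaf — visit Q.
        At E: no right child.
      At G: go right to J.
        Visit J.
        At J: go left to C.
          C is a leaf — visit C.
        At J: no right child.
At B: go right to N.
  Visit N.
  At N: go left to Z.
    Z is a leaf — visit Z.
  At N: no right child.
Full pre-order sequence: B, A, S, K, F, G, E, Q, J, C, N, Z.

2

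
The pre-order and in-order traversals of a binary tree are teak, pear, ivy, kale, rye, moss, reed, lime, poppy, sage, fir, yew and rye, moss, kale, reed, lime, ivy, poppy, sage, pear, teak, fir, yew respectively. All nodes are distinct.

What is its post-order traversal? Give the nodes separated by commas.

moss, rye, lime, reed, kale, sage, poppy, ivy, pear, yew, fir, teak

The first element of pre-order is the root; it splits in-order into left and right subtrees.
Root teak: left subtree has 9 nodes {rye, moss, kale, reed, lime, ivy, poppy, sage, pear}, right has 2 {fir, yew}.
  Root pear: left subtree has 8 nodes {rye, moss, kale, reed, lime, ivy, poppy, sage}, right has 0 { }.
    Root ivy: left subtree has 5 nodes {rye, moss, kale, reed, lime}, right has 2 {poppy, sage}.
      Root kale: left subtree has 2 nodes {rye, moss}, right has 2 {reed, lime}.
        Root rye: left subtree has 0 nodes { }, right has 1 {moss}.
        Root reed: left subtree has 0 nodes { }, right has 1 {lime}.
      Root poppy: left subtree has 0 nodes { }, right has 1 {sage}.
  Root fir: left subtree has 0 nodes { }, right has 1 {yew}.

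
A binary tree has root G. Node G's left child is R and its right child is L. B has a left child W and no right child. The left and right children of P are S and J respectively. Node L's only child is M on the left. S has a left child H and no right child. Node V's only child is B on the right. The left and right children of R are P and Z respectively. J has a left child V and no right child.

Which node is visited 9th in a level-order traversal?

H

Level-order visits nodes level by level from the root, left to right within each level.
Level 0: G
Level 1: R, L
Level 2: P, Z, M
Level 3: S, J
Level 4: H, V
Level 5: B
Level 6: W
Full level-order sequence: G, R, L, P, Z, M, S, J, H, V, B, W.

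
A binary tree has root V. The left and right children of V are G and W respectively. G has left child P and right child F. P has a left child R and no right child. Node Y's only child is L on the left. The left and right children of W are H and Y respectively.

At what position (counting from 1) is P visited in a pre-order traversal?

Pre-order visits the node, then its left subtree, then its right subtree.
Visit V.
At V: go left to G.
  Visit G.
  At G: go left to P.
    Visit P.
    At P: go left to R.
      R is a leaf — visit R.
    At P: no right child.
  At G: go right to F.
    F is a leaf — visit F.
At V: go right to W.
  Visit W.
  At W: go left to H.
    H is a leaf — visit H.
  At W: go right to Y.
    Visit Y.
    At Y: go left to L.
      L is a leaf — visit L.
    At Y: no right child.
Full pre-order sequence: V, G, P, R, F, W, H, Y, L.

3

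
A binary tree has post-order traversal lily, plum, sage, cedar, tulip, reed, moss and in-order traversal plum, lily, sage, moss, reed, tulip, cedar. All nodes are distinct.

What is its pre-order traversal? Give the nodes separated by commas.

moss, sage, plum, lily, reed, tulip, cedar

The last element of post-order is the root; it splits in-order into left and right subtrees.
Root moss: left subtree has 3 nodes {plum, lily, sage}, right has 3 {reed, tulip, cedar}.
  Root sage: left subtree has 2 nodes {plum, lily}, right has 0 { }.
    Root plum: left subtree has 0 nodes { }, right has 1 {lily}.
  Root reed: left subtree has 0 nodes { }, right has 2 {tulip, cedar}.
    Root tulip: left subtree has 0 nodes { }, right has 1 {cedar}.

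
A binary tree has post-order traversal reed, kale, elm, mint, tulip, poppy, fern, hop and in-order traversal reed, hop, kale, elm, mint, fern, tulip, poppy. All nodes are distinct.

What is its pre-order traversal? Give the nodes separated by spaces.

hop reed fern mint elm kale poppy tulip

The last element of post-order is the root; it splits in-order into left and right subtrees.
Root hop: left subtree has 1 node {reed}, right has 6 {kale, elm, mint, fern, tulip, poppy}.
  Root fern: left subtree has 3 nodes {kale, elm, mint}, right has 2 {tulip, poppy}.
    Root mint: left subtree has 2 nodes {kale, elm}, right has 0 { }.
      Root elm: left subtree has 1 node {kale}, right has 0 { }.
    Root poppy: left subtree has 1 node {tulip}, right has 0 { }.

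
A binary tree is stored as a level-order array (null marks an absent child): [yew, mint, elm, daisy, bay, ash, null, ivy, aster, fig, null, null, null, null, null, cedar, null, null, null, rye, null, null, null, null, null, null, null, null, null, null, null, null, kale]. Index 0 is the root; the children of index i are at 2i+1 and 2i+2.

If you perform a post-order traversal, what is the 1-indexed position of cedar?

Post-order visits the left subtree, then the right subtree, then the node.
At yew: go left to mint.
  At mint: go left to daisy.
    At daisy: go left to ivy.
      At ivy: go left to cedar.
        At cedar: no left child.
        At cedar: go right to kale.
          kale is a leaf — visit kale.
        Visit cedar.
      At ivy: no right child.
      Visit ivy.
    At daisy: go right to aster.
      aster is a leaf — visit aster.
    Visit daisy.
  At mint: go right to bay.
    At bay: go left to fig.
      At fig: go left to rye.
        rye is a leaf — visit rye.
      At fig: no right child.
      Visit fig.
    At bay: no right child.
    Visit bay.
  Visit mint.
At yew: go right to elm.
  At elm: go left to ash.
    ash is a leaf — visit ash.
  At elm: no right child.
  Visit elm.
Visit yew.
Full post-order sequence: kale, cedar, ivy, aster, daisy, rye, fig, bay, mint, ash, elm, yew.

2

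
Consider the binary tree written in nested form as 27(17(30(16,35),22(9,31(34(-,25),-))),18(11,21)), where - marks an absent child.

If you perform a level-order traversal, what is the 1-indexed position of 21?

7

Level-order visits nodes level by level from the root, left to right within each level.
Level 0: 27
Level 1: 17, 18
Level 2: 30, 22, 11, 21
Level 3: 16, 35, 9, 31
Level 4: 34
Level 5: 25
Full level-order sequence: 27, 17, 18, 30, 22, 11, 21, 16, 35, 9, 31, 34, 25.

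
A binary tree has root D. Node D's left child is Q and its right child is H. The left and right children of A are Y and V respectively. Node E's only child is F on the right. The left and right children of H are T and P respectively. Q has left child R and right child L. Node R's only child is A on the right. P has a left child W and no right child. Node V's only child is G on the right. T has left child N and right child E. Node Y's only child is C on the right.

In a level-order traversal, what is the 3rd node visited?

Level-order visits nodes level by level from the root, left to right within each level.
Level 0: D
Level 1: Q, H
Level 2: R, L, T, P
Level 3: A, N, E, W
Level 4: Y, V, F
Level 5: C, G
Full level-order sequence: D, Q, H, R, L, T, P, A, N, E, W, Y, V, F, C, G.

H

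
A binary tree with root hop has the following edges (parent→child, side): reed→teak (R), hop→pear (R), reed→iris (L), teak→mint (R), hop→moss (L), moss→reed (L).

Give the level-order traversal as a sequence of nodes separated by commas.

Level-order visits nodes level by level from the root, left to right within each level.
Level 0: hop
Level 1: moss, pear
Level 2: reed
Level 3: iris, teak
Level 4: mint

hop, moss, pear, reed, iris, teak, mint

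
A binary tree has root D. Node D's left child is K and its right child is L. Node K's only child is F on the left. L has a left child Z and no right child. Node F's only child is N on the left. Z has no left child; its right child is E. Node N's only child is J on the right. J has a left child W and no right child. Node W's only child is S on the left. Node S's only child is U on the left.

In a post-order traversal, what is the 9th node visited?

Z

Post-order visits the left subtree, then the right subtree, then the node.
At D: go left to K.
  At K: go left to F.
    At F: go left to N.
      At N: no left child.
      At N: go right to J.
        At J: go left to W.
          At W: go left to S.
            At S: go left to U.
              U is a leaf — visit U.
            At S: no right child.
            Visit S.
          At W: no right child.
          Visit W.
        At J: no right child.
        Visit J.
      Visit N.
    At F: no right child.
    Visit F.
  At K: no right child.
  Visit K.
At D: go right to L.
  At L: go left to Z.
    At Z: no left child.
    At Z: go right to E.
      E is a leaf — visit E.
    Visit Z.
  At L: no right child.
  Visit L.
Visit D.
Full post-order sequence: U, S, W, J, N, F, K, E, Z, L, D.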